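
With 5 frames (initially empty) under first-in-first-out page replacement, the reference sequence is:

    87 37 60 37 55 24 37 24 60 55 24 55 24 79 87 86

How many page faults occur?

8

87: miss, frames {87}
37: miss, frames {87,37}
60: miss, frames {87,37,60}
37: hit
55: miss, frames {87,37,60,55}
24: miss, frames {87,37,60,55,24}
37: hit
24: hit
60: hit
55: hit
24: hit
55: hit
24: hit
79: miss, evict 87, frames {37,60,55,24,79}
87: miss, evict 37, frames {60,55,24,79,87}
86: miss, evict 60, frames {55,24,79,87,86}
Page faults: 8.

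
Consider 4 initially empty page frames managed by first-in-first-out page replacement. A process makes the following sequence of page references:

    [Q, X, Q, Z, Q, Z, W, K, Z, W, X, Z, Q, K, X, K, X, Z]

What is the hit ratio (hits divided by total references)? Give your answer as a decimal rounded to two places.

0.56

Q: fault, frames {Q}
X: fault, frames {Q,X}
Q: hit
Z: fault, frames {Q,X,Z}
Q: hit
Z: hit
W: fault, frames {Q,X,Z,W}
K: fault, evict Q, frames {X,Z,W,K}
Z: hit
W: hit
X: hit
Z: hit
Q: fault, evict X, frames {Z,W,K,Q}
K: hit
X: fault, evict Z, frames {W,K,Q,X}
K: hit
X: hit
Z: fault, evict W, frames {K,Q,X,Z}
Hits: 10 of 18 references → 10/18 = 0.5556.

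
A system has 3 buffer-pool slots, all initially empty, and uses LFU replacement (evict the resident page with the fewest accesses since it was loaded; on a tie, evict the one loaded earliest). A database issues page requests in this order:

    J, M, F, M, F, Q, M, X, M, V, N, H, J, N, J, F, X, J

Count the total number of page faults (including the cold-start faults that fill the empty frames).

13

J → fault, frames (J)
M → fault, frames (J M)
F → fault, frames (J M F)
M → hit
F → hit
Q → fault, evict J, frames (M F Q)
M → hit
X → fault, evict Q, frames (M F X)
M → hit
V → fault, evict X, frames (M F V)
N → fault, evict V, frames (M F N)
H → fault, evict N, frames (M F H)
J → fault, evict H, frames (M F J)
N → fault, evict J, frames (M F N)
J → fault, evict N, frames (M F J)
F → hit
X → fault, evict J, frames (M F X)
J → fault, evict X, frames (M F J)
Page faults: 13.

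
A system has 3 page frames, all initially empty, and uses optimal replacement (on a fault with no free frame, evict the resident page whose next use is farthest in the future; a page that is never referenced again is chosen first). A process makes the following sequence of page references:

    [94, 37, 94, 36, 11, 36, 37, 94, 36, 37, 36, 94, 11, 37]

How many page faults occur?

6

94 -> miss, frames {94}
37 -> miss, frames {94,37}
94 -> hit
36 -> miss, frames {94,37,36}
11 -> miss, evict 94, frames {37,36,11}
36 -> hit
37 -> hit
94 -> miss, evict 11, frames {37,36,94}
36 -> hit
37 -> hit
36 -> hit
94 -> hit
11 -> miss, evict 94, frames {37,36,11}
37 -> hit
Page faults: 6.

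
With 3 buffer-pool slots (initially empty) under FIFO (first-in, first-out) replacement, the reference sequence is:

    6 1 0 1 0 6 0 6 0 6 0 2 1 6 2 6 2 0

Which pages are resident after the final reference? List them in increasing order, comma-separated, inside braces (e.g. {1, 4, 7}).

{0, 2, 6}

6: miss, frames {6}
1: miss, frames {6,1}
0: miss, frames {6,1,0}
1: hit
0: hit
6: hit
0: hit
6: hit
0: hit
6: hit
0: hit
2: miss, evict 6, frames {1,0,2}
1: hit
6: miss, evict 1, frames {0,2,6}
2: hit
6: hit
2: hit
0: hit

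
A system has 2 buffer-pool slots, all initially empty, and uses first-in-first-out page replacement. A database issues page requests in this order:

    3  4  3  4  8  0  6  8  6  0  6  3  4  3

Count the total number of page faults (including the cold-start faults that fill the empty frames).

3 -> fault, frames (3)
4 -> fault, frames (3 4)
3 -> hit
4 -> hit
8 -> fault, evict 3, frames (4 8)
0 -> fault, evict 4, frames (8 0)
6 -> fault, evict 8, frames (0 6)
8 -> fault, evict 0, frames (6 8)
6 -> hit
0 -> fault, evict 6, frames (8 0)
6 -> fault, evict 8, frames (0 6)
3 -> fault, evict 0, frames (6 3)
4 -> fault, evict 6, frames (3 4)
3 -> hit
Page faults: 10.

10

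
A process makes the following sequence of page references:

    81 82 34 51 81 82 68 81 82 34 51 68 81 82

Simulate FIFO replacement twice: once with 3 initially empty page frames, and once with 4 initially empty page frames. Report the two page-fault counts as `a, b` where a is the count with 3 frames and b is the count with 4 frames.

11, 12

3 frames: F F F F F F F . . F F . F F → 11 faults.
4 frames: F F F F . . F F F F F F F F → 12 faults.
12 > 11: adding a frame increased faults — Belady's anomaly.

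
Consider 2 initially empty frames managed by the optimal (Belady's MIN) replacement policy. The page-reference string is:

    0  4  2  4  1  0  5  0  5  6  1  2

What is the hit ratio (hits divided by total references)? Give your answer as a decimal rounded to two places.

0.25

0: fault, frames [0]
4: fault, frames [0, 4]
2: fault, evict 0, frames [4, 2]
4: hit
1: fault, evict 4, frames [2, 1]
0: fault, evict 2, frames [1, 0]
5: fault, evict 1, frames [0, 5]
0: hit
5: hit
6: fault, evict 5, frames [0, 6]
1: fault, evict 6, frames [0, 1]
2: fault, evict 1, frames [0, 2]
Hits: 3 of 12 references → 3/12 = 0.2500.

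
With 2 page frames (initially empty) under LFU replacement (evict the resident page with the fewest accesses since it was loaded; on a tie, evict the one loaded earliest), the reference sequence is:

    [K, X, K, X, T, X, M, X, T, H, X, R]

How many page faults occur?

7

K → miss, frames [K]
X → miss, frames [K, X]
K → hit
X → hit
T → miss, evict K, frames [X, T]
X → hit
M → miss, evict T, frames [X, M]
X → hit
T → miss, evict M, frames [X, T]
H → miss, evict T, frames [X, H]
X → hit
R → miss, evict H, frames [X, R]
Page faults: 7.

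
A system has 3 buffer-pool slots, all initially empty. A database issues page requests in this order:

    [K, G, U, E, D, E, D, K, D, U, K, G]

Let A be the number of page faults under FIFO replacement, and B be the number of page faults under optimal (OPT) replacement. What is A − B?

Under FIFO: F F F F F . . F . F . F → 8 faults.
Under OPT: F F F F F . . . . F . F → 7 faults.
A − B = 8 − 7 = 1.

1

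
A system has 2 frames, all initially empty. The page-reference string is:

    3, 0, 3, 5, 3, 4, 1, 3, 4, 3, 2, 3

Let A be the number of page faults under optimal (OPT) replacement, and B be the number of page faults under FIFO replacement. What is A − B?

Under OPT: F F . F . F F . F . F . → 7 faults.
Under FIFO: F F . F F F F F F . F F → 10 faults.
A − B = 7 − 10 = -3.

-3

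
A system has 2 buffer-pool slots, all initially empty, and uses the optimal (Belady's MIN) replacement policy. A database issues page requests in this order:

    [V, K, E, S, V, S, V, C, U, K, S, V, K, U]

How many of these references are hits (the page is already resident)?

V: fault, frames [V]
K: fault, frames [V, K]
E: fault, evict K, frames [V, E]
S: fault, evict E, frames [V, S]
V: hit
S: hit
V: hit
C: fault, evict V, frames [S, C]
U: fault, evict C, frames [S, U]
K: fault, evict U, frames [S, K]
S: hit
V: fault, evict S, frames [K, V]
K: hit
U: fault, evict V, frames [K, U]
Hits: 5.

5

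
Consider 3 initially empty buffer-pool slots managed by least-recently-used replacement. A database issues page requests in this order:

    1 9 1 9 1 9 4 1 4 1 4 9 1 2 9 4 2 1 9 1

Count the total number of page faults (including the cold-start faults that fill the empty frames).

1 → miss, frames {1}
9 → miss, frames {1,9}
1 → hit
9 → hit
1 → hit
9 → hit
4 → miss, frames {1,9,4}
1 → hit
4 → hit
1 → hit
4 → hit
9 → hit
1 → hit
2 → miss, evict 4, frames {9,1,2}
9 → hit
4 → miss, evict 1, frames {2,9,4}
2 → hit
1 → miss, evict 9, frames {4,2,1}
9 → miss, evict 4, frames {2,1,9}
1 → hit
Page faults: 7.

7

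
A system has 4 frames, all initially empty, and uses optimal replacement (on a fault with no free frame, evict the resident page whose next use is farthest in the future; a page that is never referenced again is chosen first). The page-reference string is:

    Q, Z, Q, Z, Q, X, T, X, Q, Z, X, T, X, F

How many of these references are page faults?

Q: miss, frames (Q)
Z: miss, frames (Q Z)
Q: hit
Z: hit
Q: hit
X: miss, frames (Q Z X)
T: miss, frames (Q Z X T)
X: hit
Q: hit
Z: hit
X: hit
T: hit
X: hit
F: miss, evict T, frames (Q Z X F)
Page faults: 5.

5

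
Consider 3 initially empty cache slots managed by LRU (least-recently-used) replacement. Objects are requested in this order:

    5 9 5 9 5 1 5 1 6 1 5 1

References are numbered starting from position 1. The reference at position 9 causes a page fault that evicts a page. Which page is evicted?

pos 1: 5 → fault, frames [5]
pos 2: 9 → fault, frames [5, 9]
pos 3: 5 → hit
pos 4: 9 → hit
pos 5: 5 → hit
pos 6: 1 → fault, frames [9, 5, 1]
pos 7: 5 → hit
pos 8: 1 → hit
pos 9: 6 → fault, evict 9, frames [5, 1, 6]
At position 9, page 9 is evicted.

9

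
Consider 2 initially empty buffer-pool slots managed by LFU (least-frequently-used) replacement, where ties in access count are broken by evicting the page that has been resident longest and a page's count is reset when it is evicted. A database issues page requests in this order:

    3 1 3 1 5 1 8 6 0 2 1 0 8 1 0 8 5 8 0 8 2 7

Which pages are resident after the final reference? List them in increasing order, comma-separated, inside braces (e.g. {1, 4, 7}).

3: miss, frames {3}
1: miss, frames {3,1}
3: hit
1: hit
5: miss, evict 3, frames {1,5}
1: hit
8: miss, evict 5, frames {1,8}
6: miss, evict 8, frames {1,6}
0: miss, evict 6, frames {1,0}
2: miss, evict 0, frames {1,2}
1: hit
0: miss, evict 2, frames {1,0}
8: miss, evict 0, frames {1,8}
1: hit
0: miss, evict 8, frames {1,0}
8: miss, evict 0, frames {1,8}
5: miss, evict 8, frames {1,5}
8: miss, evict 5, frames {1,8}
0: miss, evict 8, frames {1,0}
8: miss, evict 0, frames {1,8}
2: miss, evict 8, frames {1,2}
7: miss, evict 2, frames {1,7}

{1, 7}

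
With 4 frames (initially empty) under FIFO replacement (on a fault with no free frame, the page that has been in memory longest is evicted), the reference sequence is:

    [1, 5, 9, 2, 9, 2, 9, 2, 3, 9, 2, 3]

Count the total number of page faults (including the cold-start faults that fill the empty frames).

5

1 → fault, frames {1}
5 → fault, frames {1,5}
9 → fault, frames {1,5,9}
2 → fault, frames {1,5,9,2}
9 → hit
2 → hit
9 → hit
2 → hit
3 → fault, evict 1, frames {5,9,2,3}
9 → hit
2 → hit
3 → hit
Page faults: 5.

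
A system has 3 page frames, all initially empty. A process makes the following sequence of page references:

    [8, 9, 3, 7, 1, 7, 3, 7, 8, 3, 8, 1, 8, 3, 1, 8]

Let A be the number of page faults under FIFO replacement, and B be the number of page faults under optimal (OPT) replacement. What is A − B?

1

Under FIFO: F F F F F . . . F F . . . . . . → 7 faults.
Under OPT: F F F F F . . . F . . . . . . . → 6 faults.
A − B = 7 − 6 = 1.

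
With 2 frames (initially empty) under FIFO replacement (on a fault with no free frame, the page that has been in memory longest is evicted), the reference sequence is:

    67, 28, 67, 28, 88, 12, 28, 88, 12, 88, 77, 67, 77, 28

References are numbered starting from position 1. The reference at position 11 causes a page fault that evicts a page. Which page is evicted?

88

pos 1: 67: fault, frames [67]
pos 2: 28: fault, frames [67, 28]
pos 3: 67: hit
pos 4: 28: hit
pos 5: 88: fault, evict 67, frames [28, 88]
pos 6: 12: fault, evict 28, frames [88, 12]
pos 7: 28: fault, evict 88, frames [12, 28]
pos 8: 88: fault, evict 12, frames [28, 88]
pos 9: 12: fault, evict 28, frames [88, 12]
pos 10: 88: hit
pos 11: 77: fault, evict 88, frames [12, 77]
At position 11, page 88 is evicted.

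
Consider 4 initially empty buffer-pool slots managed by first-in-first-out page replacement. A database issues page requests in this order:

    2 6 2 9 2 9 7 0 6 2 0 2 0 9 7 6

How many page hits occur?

9

2 → miss, frames (2)
6 → miss, frames (2 6)
2 → hit
9 → miss, frames (2 6 9)
2 → hit
9 → hit
7 → miss, frames (2 6 9 7)
0 → miss, evict 2, frames (6 9 7 0)
6 → hit
2 → miss, evict 6, frames (9 7 0 2)
0 → hit
2 → hit
0 → hit
9 → hit
7 → hit
6 → miss, evict 9, frames (7 0 2 6)
Hits: 9.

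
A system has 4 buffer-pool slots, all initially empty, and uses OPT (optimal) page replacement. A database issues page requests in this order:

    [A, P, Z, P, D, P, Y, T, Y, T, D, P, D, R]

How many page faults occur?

A → miss, frames (A)
P → miss, frames (A P)
Z → miss, frames (A P Z)
P → hit
D → miss, frames (A P Z D)
P → hit
Y → miss, evict Z, frames (A P D Y)
T → miss, evict A, frames (P D Y T)
Y → hit
T → hit
D → hit
P → hit
D → hit
R → miss, evict T, frames (P D Y R)
Page faults: 7.

7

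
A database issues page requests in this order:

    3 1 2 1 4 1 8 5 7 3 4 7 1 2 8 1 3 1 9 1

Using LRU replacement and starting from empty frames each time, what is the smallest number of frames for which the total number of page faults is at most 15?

3

f=1: 20 faults
f=2: 16 faults
f=3: 14 faults
f=4: 14 faults
f=5: 14 faults
f=6: 11 faults
f=7: 8 faults
f=8: 8 faults
Smallest f with faults ≤ 15 is 3.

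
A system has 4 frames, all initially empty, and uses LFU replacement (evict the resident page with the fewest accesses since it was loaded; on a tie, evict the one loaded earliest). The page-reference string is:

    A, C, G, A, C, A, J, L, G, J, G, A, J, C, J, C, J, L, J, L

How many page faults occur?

8

A -> miss, frames (A)
C -> miss, frames (A C)
G -> miss, frames (A C G)
A -> hit
C -> hit
A -> hit
J -> miss, frames (A C G J)
L -> miss, evict G, frames (A C J L)
G -> miss, evict J, frames (A C L G)
J -> miss, evict L, frames (A C G J)
G -> hit
A -> hit
J -> hit
C -> hit
J -> hit
C -> hit
J -> hit
L -> miss, evict G, frames (A C J L)
J -> hit
L -> hit
Page faults: 8.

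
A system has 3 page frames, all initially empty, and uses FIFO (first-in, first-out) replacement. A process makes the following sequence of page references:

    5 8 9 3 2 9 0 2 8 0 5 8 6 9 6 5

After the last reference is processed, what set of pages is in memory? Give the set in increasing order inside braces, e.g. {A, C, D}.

5 -> fault, frames (5)
8 -> fault, frames (5 8)
9 -> fault, frames (5 8 9)
3 -> fault, evict 5, frames (8 9 3)
2 -> fault, evict 8, frames (9 3 2)
9 -> hit
0 -> fault, evict 9, frames (3 2 0)
2 -> hit
8 -> fault, evict 3, frames (2 0 8)
0 -> hit
5 -> fault, evict 2, frames (0 8 5)
8 -> hit
6 -> fault, evict 0, frames (8 5 6)
9 -> fault, evict 8, frames (5 6 9)
6 -> hit
5 -> hit

{5, 6, 9}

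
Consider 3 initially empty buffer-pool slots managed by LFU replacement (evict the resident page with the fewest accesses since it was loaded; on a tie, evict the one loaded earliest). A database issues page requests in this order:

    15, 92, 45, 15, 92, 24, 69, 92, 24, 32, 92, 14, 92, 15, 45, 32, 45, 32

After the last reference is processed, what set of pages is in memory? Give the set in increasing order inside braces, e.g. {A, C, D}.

15: miss, frames [15]
92: miss, frames [15, 92]
45: miss, frames [15, 92, 45]
15: hit
92: hit
24: miss, evict 45, frames [15, 92, 24]
69: miss, evict 24, frames [15, 92, 69]
92: hit
24: miss, evict 69, frames [15, 92, 24]
32: miss, evict 24, frames [15, 92, 32]
92: hit
14: miss, evict 32, frames [15, 92, 14]
92: hit
15: hit
45: miss, evict 14, frames [15, 92, 45]
32: miss, evict 45, frames [15, 92, 32]
45: miss, evict 32, frames [15, 92, 45]
32: miss, evict 45, frames [15, 92, 32]

{15, 32, 92}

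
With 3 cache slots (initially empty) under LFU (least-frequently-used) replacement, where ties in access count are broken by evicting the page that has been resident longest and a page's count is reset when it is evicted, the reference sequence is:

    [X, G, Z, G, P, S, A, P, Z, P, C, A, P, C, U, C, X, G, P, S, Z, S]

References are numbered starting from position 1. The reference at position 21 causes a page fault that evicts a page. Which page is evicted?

pos 1: X -> miss, frames {X}
pos 2: G -> miss, frames {X,G}
pos 3: Z -> miss, frames {X,G,Z}
pos 4: G -> hit
pos 5: P -> miss, evict X, frames {G,Z,P}
pos 6: S -> miss, evict Z, frames {G,P,S}
pos 7: A -> miss, evict P, frames {G,S,A}
pos 8: P -> miss, evict S, frames {G,A,P}
pos 9: Z -> miss, evict A, frames {G,P,Z}
pos 10: P -> hit
pos 11: C -> miss, evict Z, frames {G,P,C}
pos 12: A -> miss, evict C, frames {G,P,A}
pos 13: P -> hit
pos 14: C -> miss, evict A, frames {G,P,C}
pos 15: U -> miss, evict C, frames {G,P,U}
pos 16: C -> miss, evict U, frames {G,P,C}
pos 17: X -> miss, evict C, frames {G,P,X}
pos 18: G -> hit
pos 19: P -> hit
pos 20: S -> miss, evict X, frames {G,P,S}
pos 21: Z -> miss, evict S, frames {G,P,Z}
At position 21, page S is evicted.

S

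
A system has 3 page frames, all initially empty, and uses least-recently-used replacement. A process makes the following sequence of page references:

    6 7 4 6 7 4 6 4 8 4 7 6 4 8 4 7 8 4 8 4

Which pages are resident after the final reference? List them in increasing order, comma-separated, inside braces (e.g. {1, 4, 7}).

6 → miss, frames {6}
7 → miss, frames {6,7}
4 → miss, frames {6,7,4}
6 → hit
7 → hit
4 → hit
6 → hit
4 → hit
8 → miss, evict 7, frames {6,4,8}
4 → hit
7 → miss, evict 6, frames {8,4,7}
6 → miss, evict 8, frames {4,7,6}
4 → hit
8 → miss, evict 7, frames {6,4,8}
4 → hit
7 → miss, evict 6, frames {8,4,7}
8 → hit
4 → hit
8 → hit
4 → hit

{4, 7, 8}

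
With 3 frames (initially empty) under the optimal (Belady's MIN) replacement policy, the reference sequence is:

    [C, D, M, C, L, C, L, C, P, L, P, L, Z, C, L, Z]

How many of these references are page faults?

C -> miss, frames [C]
D -> miss, frames [C, D]
M -> miss, frames [C, D, M]
C -> hit
L -> miss, evict M, frames [C, D, L]
C -> hit
L -> hit
C -> hit
P -> miss, evict D, frames [C, L, P]
L -> hit
P -> hit
L -> hit
Z -> miss, evict P, frames [C, L, Z]
C -> hit
L -> hit
Z -> hit
Page faults: 6.

6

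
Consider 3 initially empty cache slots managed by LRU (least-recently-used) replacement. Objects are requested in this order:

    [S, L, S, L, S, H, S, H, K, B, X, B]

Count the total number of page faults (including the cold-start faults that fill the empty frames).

6

S: miss, frames (S)
L: miss, frames (S L)
S: hit
L: hit
S: hit
H: miss, frames (L S H)
S: hit
H: hit
K: miss, evict L, frames (S H K)
B: miss, evict S, frames (H K B)
X: miss, evict H, frames (K B X)
B: hit
Page faults: 6.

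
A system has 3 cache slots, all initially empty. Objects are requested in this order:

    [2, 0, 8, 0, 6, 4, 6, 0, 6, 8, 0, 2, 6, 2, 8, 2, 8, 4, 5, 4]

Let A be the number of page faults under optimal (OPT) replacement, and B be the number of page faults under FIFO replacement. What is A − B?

-2

Under OPT: F F F . F F . . . F . F . . . . . F F . → 9 faults.
Under FIFO: F F F . F F . F . F . F F . . . . F F . → 11 faults.
A − B = 9 − 11 = -2.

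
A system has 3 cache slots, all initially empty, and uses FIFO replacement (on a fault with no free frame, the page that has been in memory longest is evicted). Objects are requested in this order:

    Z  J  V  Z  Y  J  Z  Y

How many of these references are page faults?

5

Z -> fault, frames (Z)
J -> fault, frames (Z J)
V -> fault, frames (Z J V)
Z -> hit
Y -> fault, evict Z, frames (J V Y)
J -> hit
Z -> fault, evict J, frames (V Y Z)
Y -> hit
Page faults: 5.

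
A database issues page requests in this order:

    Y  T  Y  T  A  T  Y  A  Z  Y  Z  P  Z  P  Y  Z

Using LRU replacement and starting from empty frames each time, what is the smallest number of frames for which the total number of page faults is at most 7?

f=1: 16 faults
f=2: 10 faults
f=3: 5 faults
f=4: 5 faults
f=5: 5 faults
Smallest f with faults ≤ 7 is 3.

3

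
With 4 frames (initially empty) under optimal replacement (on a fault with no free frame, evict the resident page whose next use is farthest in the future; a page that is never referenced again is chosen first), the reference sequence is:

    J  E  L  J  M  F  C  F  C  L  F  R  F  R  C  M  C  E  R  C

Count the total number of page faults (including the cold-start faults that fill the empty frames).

8

J -> fault, frames (J)
E -> fault, frames (J E)
L -> fault, frames (J E L)
J -> hit
M -> fault, frames (J E L M)
F -> fault, evict J, frames (E L M F)
C -> fault, evict E, frames (L M F C)
F -> hit
C -> hit
L -> hit
F -> hit
R -> fault, evict L, frames (M F C R)
F -> hit
R -> hit
C -> hit
M -> hit
C -> hit
E -> fault, evict F, frames (M C R E)
R -> hit
C -> hit
Page faults: 8.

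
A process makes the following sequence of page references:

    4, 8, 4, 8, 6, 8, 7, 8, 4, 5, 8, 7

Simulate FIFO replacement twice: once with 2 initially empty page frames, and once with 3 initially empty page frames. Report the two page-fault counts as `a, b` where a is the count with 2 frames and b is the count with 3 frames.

2 frames: F F . . F . F F F F F F → 9 faults.
3 frames: F F . . F . F . F F F F → 8 faults.
8 < 9: adding a frame reduced faults, as is typical.

9, 8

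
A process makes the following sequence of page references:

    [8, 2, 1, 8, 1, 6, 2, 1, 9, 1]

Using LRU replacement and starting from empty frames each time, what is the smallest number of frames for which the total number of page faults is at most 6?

f=1: 10 faults
f=2: 8 faults
f=3: 6 faults
f=4: 5 faults
f=5: 5 faults
Smallest f with faults ≤ 6 is 3.

3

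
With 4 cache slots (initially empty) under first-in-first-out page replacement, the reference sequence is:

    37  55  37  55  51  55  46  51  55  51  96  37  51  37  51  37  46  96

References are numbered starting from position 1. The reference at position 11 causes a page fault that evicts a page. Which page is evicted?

37

pos 1: 37: miss, frames [37]
pos 2: 55: miss, frames [37, 55]
pos 3: 37: hit
pos 4: 55: hit
pos 5: 51: miss, frames [37, 55, 51]
pos 6: 55: hit
pos 7: 46: miss, frames [37, 55, 51, 46]
pos 8: 51: hit
pos 9: 55: hit
pos 10: 51: hit
pos 11: 96: miss, evict 37, frames [55, 51, 46, 96]
At position 11, page 37 is evicted.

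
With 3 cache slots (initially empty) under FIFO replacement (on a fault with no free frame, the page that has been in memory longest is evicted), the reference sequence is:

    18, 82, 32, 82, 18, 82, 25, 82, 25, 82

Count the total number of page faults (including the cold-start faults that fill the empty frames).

18 -> miss, frames [18]
82 -> miss, frames [18, 82]
32 -> miss, frames [18, 82, 32]
82 -> hit
18 -> hit
82 -> hit
25 -> miss, evict 18, frames [82, 32, 25]
82 -> hit
25 -> hit
82 -> hit
Page faults: 4.

4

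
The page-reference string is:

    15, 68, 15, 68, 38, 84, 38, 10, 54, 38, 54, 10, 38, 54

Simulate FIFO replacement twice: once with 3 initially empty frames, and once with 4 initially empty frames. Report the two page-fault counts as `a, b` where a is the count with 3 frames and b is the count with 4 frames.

7, 6

3 frames: F F . . F F . F F F . . . . → 7 faults.
4 frames: F F . . F F . F F . . . . . → 6 faults.
6 < 7: adding a frame reduced faults, as is typical.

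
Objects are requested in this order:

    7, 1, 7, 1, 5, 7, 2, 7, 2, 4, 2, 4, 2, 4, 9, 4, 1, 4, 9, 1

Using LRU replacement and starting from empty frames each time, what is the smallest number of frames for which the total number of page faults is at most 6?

6

f=1: 20 faults
f=2: 10 faults
f=3: 7 faults
f=4: 7 faults
f=5: 7 faults
f=6: 6 faults
Smallest f with faults ≤ 6 is 6.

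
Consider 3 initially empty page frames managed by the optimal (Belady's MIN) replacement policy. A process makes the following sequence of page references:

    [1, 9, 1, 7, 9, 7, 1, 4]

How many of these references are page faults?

1 -> fault, frames {1}
9 -> fault, frames {1,9}
1 -> hit
7 -> fault, frames {1,9,7}
9 -> hit
7 -> hit
1 -> hit
4 -> fault, evict 7, frames {1,9,4}
Page faults: 4.

4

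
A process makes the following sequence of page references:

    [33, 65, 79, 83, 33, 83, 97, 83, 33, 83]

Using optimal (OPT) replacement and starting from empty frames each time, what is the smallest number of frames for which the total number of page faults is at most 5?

3

f=1: 10 faults
f=2: 6 faults
f=3: 5 faults
f=4: 5 faults
f=5: 5 faults
Smallest f with faults ≤ 5 is 3.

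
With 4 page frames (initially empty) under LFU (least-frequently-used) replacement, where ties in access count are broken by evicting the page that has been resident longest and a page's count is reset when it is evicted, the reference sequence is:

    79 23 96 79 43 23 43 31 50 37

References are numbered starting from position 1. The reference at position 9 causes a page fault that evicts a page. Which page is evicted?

31

pos 1: 79 → miss, frames (79)
pos 2: 23 → miss, frames (79 23)
pos 3: 96 → miss, frames (79 23 96)
pos 4: 79 → hit
pos 5: 43 → miss, frames (79 23 96 43)
pos 6: 23 → hit
pos 7: 43 → hit
pos 8: 31 → miss, evict 96, frames (79 23 43 31)
pos 9: 50 → miss, evict 31, frames (79 23 43 50)
At position 9, page 31 is evicted.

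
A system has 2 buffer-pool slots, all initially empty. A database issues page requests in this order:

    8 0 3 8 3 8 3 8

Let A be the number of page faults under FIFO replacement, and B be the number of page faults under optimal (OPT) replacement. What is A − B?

Under FIFO: F F F F . . . . → 4 faults.
Under OPT: F F F . . . . . → 3 faults.
A − B = 4 − 3 = 1.

1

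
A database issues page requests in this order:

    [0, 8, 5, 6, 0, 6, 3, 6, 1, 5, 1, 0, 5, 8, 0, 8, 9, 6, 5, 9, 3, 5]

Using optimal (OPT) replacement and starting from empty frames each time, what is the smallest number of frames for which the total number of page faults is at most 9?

f=1: 22 faults
f=2: 13 faults
f=3: 11 faults
f=4: 9 faults
f=5: 8 faults
f=6: 7 faults
f=7: 7 faults
Smallest f with faults ≤ 9 is 4.

4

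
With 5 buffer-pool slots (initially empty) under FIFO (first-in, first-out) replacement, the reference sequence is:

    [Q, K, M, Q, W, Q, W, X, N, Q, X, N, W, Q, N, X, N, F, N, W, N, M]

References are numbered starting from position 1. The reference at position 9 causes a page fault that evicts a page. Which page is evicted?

Q

pos 1: Q → fault, frames {Q}
pos 2: K → fault, frames {Q,K}
pos 3: M → fault, frames {Q,K,M}
pos 4: Q → hit
pos 5: W → fault, frames {Q,K,M,W}
pos 6: Q → hit
pos 7: W → hit
pos 8: X → fault, frames {Q,K,M,W,X}
pos 9: N → fault, evict Q, frames {K,M,W,X,N}
At position 9, page Q is evicted.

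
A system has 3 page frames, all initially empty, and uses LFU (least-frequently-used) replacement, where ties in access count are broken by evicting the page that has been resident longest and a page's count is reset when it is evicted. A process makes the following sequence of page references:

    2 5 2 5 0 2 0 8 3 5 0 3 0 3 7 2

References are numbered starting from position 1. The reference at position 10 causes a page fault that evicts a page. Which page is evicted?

pos 1: 2 → miss, frames (2)
pos 2: 5 → miss, frames (2 5)
pos 3: 2 → hit
pos 4: 5 → hit
pos 5: 0 → miss, frames (2 5 0)
pos 6: 2 → hit
pos 7: 0 → hit
pos 8: 8 → miss, evict 5, frames (2 0 8)
pos 9: 3 → miss, evict 8, frames (2 0 3)
pos 10: 5 → miss, evict 3, frames (2 0 5)
At position 10, page 3 is evicted.

3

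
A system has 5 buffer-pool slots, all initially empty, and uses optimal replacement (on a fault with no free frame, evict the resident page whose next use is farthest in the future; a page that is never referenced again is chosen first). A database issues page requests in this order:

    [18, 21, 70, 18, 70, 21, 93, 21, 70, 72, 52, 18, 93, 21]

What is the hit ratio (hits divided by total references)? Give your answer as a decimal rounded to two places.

0.57

18 -> fault, frames (18)
21 -> fault, frames (18 21)
70 -> fault, frames (18 21 70)
18 -> hit
70 -> hit
21 -> hit
93 -> fault, frames (18 21 70 93)
21 -> hit
70 -> hit
72 -> fault, frames (18 21 70 93 72)
52 -> fault, evict 72, frames (18 21 70 93 52)
18 -> hit
93 -> hit
21 -> hit
Hits: 8 of 14 references → 8/14 = 0.5714.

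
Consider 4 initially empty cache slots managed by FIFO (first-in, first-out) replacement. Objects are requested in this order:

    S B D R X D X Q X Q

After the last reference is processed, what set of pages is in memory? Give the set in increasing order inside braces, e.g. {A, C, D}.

{D, Q, R, X}

S: fault, frames (S)
B: fault, frames (S B)
D: fault, frames (S B D)
R: fault, frames (S B D R)
X: fault, evict S, frames (B D R X)
D: hit
X: hit
Q: fault, evict B, frames (D R X Q)
X: hit
Q: hit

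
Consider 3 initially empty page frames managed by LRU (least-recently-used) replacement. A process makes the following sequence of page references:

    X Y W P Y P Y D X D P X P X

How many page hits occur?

7

X -> fault, frames [X]
Y -> fault, frames [X, Y]
W -> fault, frames [X, Y, W]
P -> fault, evict X, frames [Y, W, P]
Y -> hit
P -> hit
Y -> hit
D -> fault, evict W, frames [P, Y, D]
X -> fault, evict P, frames [Y, D, X]
D -> hit
P -> fault, evict Y, frames [X, D, P]
X -> hit
P -> hit
X -> hit
Hits: 7.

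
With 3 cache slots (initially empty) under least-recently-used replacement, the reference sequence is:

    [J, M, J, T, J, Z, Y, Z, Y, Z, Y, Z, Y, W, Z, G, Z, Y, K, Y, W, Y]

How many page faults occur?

J -> miss, frames (J)
M -> miss, frames (J M)
J -> hit
T -> miss, frames (M J T)
J -> hit
Z -> miss, evict M, frames (T J Z)
Y -> miss, evict T, frames (J Z Y)
Z -> hit
Y -> hit
Z -> hit
Y -> hit
Z -> hit
Y -> hit
W -> miss, evict J, frames (Z Y W)
Z -> hit
G -> miss, evict Y, frames (W Z G)
Z -> hit
Y -> miss, evict W, frames (G Z Y)
K -> miss, evict G, frames (Z Y K)
Y -> hit
W -> miss, evict Z, frames (K Y W)
Y -> hit
Page faults: 10.

10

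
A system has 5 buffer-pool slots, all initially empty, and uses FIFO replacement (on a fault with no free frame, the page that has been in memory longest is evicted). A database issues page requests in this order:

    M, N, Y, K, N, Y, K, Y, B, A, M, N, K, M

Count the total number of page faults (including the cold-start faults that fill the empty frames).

8

M → miss, frames [M]
N → miss, frames [M, N]
Y → miss, frames [M, N, Y]
K → miss, frames [M, N, Y, K]
N → hit
Y → hit
K → hit
Y → hit
B → miss, frames [M, N, Y, K, B]
A → miss, evict M, frames [N, Y, K, B, A]
M → miss, evict N, frames [Y, K, B, A, M]
N → miss, evict Y, frames [K, B, A, M, N]
K → hit
M → hit
Page faults: 8.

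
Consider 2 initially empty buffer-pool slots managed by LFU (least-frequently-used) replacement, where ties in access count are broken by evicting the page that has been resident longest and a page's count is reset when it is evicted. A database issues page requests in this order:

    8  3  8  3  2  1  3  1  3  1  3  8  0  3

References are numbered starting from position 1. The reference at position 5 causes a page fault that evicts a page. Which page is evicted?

pos 1: 8 → fault, frames (8)
pos 2: 3 → fault, frames (8 3)
pos 3: 8 → hit
pos 4: 3 → hit
pos 5: 2 → fault, evict 8, frames (3 2)
At position 5, page 8 is evicted.

8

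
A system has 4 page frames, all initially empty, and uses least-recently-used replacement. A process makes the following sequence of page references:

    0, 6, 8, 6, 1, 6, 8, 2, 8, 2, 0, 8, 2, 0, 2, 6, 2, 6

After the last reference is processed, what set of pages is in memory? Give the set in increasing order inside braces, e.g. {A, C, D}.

{0, 2, 6, 8}

0: fault, frames {0}
6: fault, frames {0,6}
8: fault, frames {0,6,8}
6: hit
1: fault, frames {0,8,6,1}
6: hit
8: hit
2: fault, evict 0, frames {1,6,8,2}
8: hit
2: hit
0: fault, evict 1, frames {6,8,2,0}
8: hit
2: hit
0: hit
2: hit
6: hit
2: hit
6: hit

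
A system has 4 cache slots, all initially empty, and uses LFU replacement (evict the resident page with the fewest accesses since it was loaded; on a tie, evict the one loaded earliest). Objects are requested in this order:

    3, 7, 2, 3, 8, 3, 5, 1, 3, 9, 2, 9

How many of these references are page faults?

3: fault, frames [3]
7: fault, frames [3, 7]
2: fault, frames [3, 7, 2]
3: hit
8: fault, frames [3, 7, 2, 8]
3: hit
5: fault, evict 7, frames [3, 2, 8, 5]
1: fault, evict 2, frames [3, 8, 5, 1]
3: hit
9: fault, evict 8, frames [3, 5, 1, 9]
2: fault, evict 5, frames [3, 1, 9, 2]
9: hit
Page faults: 8.

8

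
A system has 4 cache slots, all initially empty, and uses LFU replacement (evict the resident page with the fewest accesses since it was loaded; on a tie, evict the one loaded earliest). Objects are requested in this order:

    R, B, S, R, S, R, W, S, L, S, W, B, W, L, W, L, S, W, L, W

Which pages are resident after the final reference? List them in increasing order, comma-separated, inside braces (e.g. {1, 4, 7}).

{L, R, S, W}

R -> fault, frames (R)
B -> fault, frames (R B)
S -> fault, frames (R B S)
R -> hit
S -> hit
R -> hit
W -> fault, frames (R B S W)
S -> hit
L -> fault, evict B, frames (R S W L)
S -> hit
W -> hit
B -> fault, evict L, frames (R S W B)
W -> hit
L -> fault, evict B, frames (R S W L)
W -> hit
L -> hit
S -> hit
W -> hit
L -> hit
W -> hit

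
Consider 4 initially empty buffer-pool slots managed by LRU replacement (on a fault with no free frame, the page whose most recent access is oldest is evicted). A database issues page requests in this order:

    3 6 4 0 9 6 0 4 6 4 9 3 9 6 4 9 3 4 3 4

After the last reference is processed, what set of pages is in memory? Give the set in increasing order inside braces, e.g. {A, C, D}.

{3, 4, 6, 9}

3: fault, frames [3]
6: fault, frames [3, 6]
4: fault, frames [3, 6, 4]
0: fault, frames [3, 6, 4, 0]
9: fault, evict 3, frames [6, 4, 0, 9]
6: hit
0: hit
4: hit
6: hit
4: hit
9: hit
3: fault, evict 0, frames [6, 4, 9, 3]
9: hit
6: hit
4: hit
9: hit
3: hit
4: hit
3: hit
4: hit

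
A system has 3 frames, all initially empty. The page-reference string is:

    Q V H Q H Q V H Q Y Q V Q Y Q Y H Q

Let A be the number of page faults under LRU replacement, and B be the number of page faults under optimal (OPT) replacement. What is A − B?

1

Under LRU: F F F . . . . . . F . F . . . . F . → 6 faults.
Under OPT: F F F . . . . . . F . . . . . . F . → 5 faults.
A − B = 6 − 5 = 1.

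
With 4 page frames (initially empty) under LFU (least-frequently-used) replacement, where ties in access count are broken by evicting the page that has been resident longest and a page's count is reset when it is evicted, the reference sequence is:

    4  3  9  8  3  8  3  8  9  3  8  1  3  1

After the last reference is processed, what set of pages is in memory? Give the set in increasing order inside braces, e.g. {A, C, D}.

{1, 3, 8, 9}

4: fault, frames (4)
3: fault, frames (4 3)
9: fault, frames (4 3 9)
8: fault, frames (4 3 9 8)
3: hit
8: hit
3: hit
8: hit
9: hit
3: hit
8: hit
1: fault, evict 4, frames (3 9 8 1)
3: hit
1: hit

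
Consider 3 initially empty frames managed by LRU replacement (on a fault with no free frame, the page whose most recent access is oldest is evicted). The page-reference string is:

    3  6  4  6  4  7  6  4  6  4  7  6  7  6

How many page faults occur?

4

3 -> fault, frames {3}
6 -> fault, frames {3,6}
4 -> fault, frames {3,6,4}
6 -> hit
4 -> hit
7 -> fault, evict 3, frames {6,4,7}
6 -> hit
4 -> hit
6 -> hit
4 -> hit
7 -> hit
6 -> hit
7 -> hit
6 -> hit
Page faults: 4.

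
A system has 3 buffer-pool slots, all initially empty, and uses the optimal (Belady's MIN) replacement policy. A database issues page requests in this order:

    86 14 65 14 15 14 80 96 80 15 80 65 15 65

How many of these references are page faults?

7

86: miss, frames (86)
14: miss, frames (86 14)
65: miss, frames (86 14 65)
14: hit
15: miss, evict 86, frames (14 65 15)
14: hit
80: miss, evict 14, frames (65 15 80)
96: miss, evict 65, frames (15 80 96)
80: hit
15: hit
80: hit
65: miss, evict 96, frames (15 80 65)
15: hit
65: hit
Page faults: 7.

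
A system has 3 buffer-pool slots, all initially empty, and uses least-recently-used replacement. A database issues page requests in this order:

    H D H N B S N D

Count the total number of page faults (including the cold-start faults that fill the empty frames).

6

H: fault, frames [H]
D: fault, frames [H, D]
H: hit
N: fault, frames [D, H, N]
B: fault, evict D, frames [H, N, B]
S: fault, evict H, frames [N, B, S]
N: hit
D: fault, evict B, frames [S, N, D]
Page faults: 6.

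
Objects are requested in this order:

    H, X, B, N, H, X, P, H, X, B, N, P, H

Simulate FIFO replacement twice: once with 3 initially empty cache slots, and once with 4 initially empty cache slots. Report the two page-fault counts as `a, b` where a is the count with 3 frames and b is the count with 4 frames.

10, 11

3 frames: F F F F F F F . . F F . F → 10 faults.
4 frames: F F F F . . F F F F F F F → 11 faults.
11 > 10: adding a frame increased faults — Belady's anomaly.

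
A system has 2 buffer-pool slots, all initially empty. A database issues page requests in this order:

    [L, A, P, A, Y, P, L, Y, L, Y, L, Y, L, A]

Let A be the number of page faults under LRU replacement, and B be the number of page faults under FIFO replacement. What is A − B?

Under LRU: F F F . F F F F . . . . . F → 8 faults.
Under FIFO: F F F . F . F . . . . . . F → 6 faults.
A − B = 8 − 6 = 2.

2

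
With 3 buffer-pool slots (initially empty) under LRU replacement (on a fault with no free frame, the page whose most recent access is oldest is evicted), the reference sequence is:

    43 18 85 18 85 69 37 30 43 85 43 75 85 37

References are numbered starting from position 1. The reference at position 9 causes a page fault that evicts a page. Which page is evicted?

pos 1: 43 -> fault, frames [43]
pos 2: 18 -> fault, frames [43, 18]
pos 3: 85 -> fault, frames [43, 18, 85]
pos 4: 18 -> hit
pos 5: 85 -> hit
pos 6: 69 -> fault, evict 43, frames [18, 85, 69]
pos 7: 37 -> fault, evict 18, frames [85, 69, 37]
pos 8: 30 -> fault, evict 85, frames [69, 37, 30]
pos 9: 43 -> fault, evict 69, frames [37, 30, 43]
At position 9, page 69 is evicted.

69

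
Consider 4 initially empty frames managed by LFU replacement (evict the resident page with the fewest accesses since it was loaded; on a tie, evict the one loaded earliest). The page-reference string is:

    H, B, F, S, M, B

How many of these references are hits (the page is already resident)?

H -> miss, frames (H)
B -> miss, frames (H B)
F -> miss, frames (H B F)
S -> miss, frames (H B F S)
M -> miss, evict H, frames (B F S M)
B -> hit
Hits: 1.

1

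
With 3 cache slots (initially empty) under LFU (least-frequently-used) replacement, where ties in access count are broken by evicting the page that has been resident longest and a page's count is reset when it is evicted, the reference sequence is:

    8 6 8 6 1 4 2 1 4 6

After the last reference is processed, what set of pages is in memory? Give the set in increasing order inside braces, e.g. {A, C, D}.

8 -> fault, frames [8]
6 -> fault, frames [8, 6]
8 -> hit
6 -> hit
1 -> fault, frames [8, 6, 1]
4 -> fault, evict 1, frames [8, 6, 4]
2 -> fault, evict 4, frames [8, 6, 2]
1 -> fault, evict 2, frames [8, 6, 1]
4 -> fault, evict 1, frames [8, 6, 4]
6 -> hit

{4, 6, 8}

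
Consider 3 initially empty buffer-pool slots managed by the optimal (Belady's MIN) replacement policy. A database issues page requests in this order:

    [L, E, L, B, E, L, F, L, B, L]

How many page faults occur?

L -> miss, frames [L]
E -> miss, frames [L, E]
L -> hit
B -> miss, frames [L, E, B]
E -> hit
L -> hit
F -> miss, evict E, frames [L, B, F]
L -> hit
B -> hit
L -> hit
Page faults: 4.

4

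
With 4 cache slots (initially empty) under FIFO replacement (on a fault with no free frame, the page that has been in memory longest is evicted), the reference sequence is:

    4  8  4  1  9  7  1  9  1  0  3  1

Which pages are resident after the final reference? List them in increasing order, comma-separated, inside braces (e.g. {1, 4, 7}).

4: fault, frames {4}
8: fault, frames {4,8}
4: hit
1: fault, frames {4,8,1}
9: fault, frames {4,8,1,9}
7: fault, evict 4, frames {8,1,9,7}
1: hit
9: hit
1: hit
0: fault, evict 8, frames {1,9,7,0}
3: fault, evict 1, frames {9,7,0,3}
1: fault, evict 9, frames {7,0,3,1}

{0, 1, 3, 7}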